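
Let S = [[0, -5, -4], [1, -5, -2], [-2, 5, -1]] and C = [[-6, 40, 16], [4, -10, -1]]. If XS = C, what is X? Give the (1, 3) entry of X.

Since S sits to the right of X, X = CS⁻¹.
det S = -5; the adjugate gives S⁻¹ = [[-3, 5, 2], [-1, 8/5, 4/5], [1, -2, -1]].
X = CS⁻¹ = [[-6, 40, 16], [4, -10, -1]] · [[-3, 5, 2], [-1, 8/5, 4/5], [1, -2, -1]] = [[-6, 2, 4], [-3, 6, 1]].

4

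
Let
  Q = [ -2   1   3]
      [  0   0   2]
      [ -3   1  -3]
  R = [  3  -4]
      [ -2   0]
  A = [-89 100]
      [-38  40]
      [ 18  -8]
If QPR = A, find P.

P = [[3, 1], [-4, 3], [-5, 2]]

Isolating P: multiply by Q⁻¹ from the left and R⁻¹ from the right, so P = Q⁻¹AR⁻¹.
det Q = -2; the adjugate gives Q⁻¹ = [[1, -3, -1], [3, -15/2, -2], [0, 1/2, 0]].
R has determinant -8; R⁻¹ = [[0, -1/2], [-1/4, -3/8]].
Q⁻¹A = [[7, -12], [-18, 16], [-19, 20]].
P = (Q⁻¹A)R⁻¹ = [[3, 1], [-4, 3], [-5, 2]].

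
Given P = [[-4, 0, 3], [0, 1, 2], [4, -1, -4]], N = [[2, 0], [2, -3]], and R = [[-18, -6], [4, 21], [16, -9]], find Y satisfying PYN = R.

Y = [[5, -2], [3, -3], [3, -2]]

Y = P⁻¹RN⁻¹ (apply P⁻¹ on the left and N⁻¹ on the right).
det P = -4, so P⁻¹ = [[1/2, 3/4, 3/4], [-2, -1, -2], [1, 1, 1]].
det N = -6, so N⁻¹ = [[1/2, 0], [1/3, -1/3]].
P⁻¹R = [[6, 6], [0, 9], [2, 6]].
Y = (P⁻¹R)N⁻¹ = [[5, -2], [3, -3], [3, -2]].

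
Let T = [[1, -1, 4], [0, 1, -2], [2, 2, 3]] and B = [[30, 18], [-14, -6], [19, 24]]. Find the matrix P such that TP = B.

P = [[6, 4], [-4, 2], [5, 4]]

Left-multiplying both sides by T⁻¹ gives P = T⁻¹B.
T has determinant 3; T⁻¹ = [[7/3, 11/3, -2/3], [-4/3, -5/3, 2/3], [-2/3, -4/3, 1/3]].
P = T⁻¹B = [[7/3, 11/3, -2/3], [-4/3, -5/3, 2/3], [-2/3, -4/3, 1/3]] · [[30, 18], [-14, -6], [19, 24]] = [[6, 4], [-4, 2], [5, 4]].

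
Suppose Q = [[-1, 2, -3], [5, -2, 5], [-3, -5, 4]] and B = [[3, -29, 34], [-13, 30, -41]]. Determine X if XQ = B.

X = [[2, 4, 5], [0, -5, -4]]

Since Q sits to the right of X, X = BQ⁻¹.
det Q = 6, so Q⁻¹ = [[17/6, 7/6, 2/3], [-35/6, -13/6, -5/3], [-31/6, -11/6, -4/3]].
X = BQ⁻¹ = [[3, -29, 34], [-13, 30, -41]] · [[17/6, 7/6, 2/3], [-35/6, -13/6, -5/3], [-31/6, -11/6, -4/3]] = [[2, 4, 5], [0, -5, -4]].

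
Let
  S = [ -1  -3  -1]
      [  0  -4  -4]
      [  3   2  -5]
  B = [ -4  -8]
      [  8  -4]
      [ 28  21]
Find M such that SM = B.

Since S multiplies M on the left, M = S⁻¹B.
det S = -4; the adjugate gives S⁻¹ = [[-7, 17/4, -2], [3, -2, 1], [-3, 7/4, -1]].
M = S⁻¹B = [[-7, 17/4, -2], [3, -2, 1], [-3, 7/4, -1]] · [[-4, -8], [8, -4], [28, 21]] = [[6, -3], [0, 5], [-2, -4]].

M = [[6, -3], [0, 5], [-2, -4]]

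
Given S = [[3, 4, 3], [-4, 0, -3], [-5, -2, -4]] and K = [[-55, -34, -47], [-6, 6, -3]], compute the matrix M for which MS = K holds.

Right-multiplying both sides by S⁻¹ gives M = KS⁻¹.
det S = 2; the adjugate gives S⁻¹ = [[-3, 5, -6], [-1/2, 3/2, -3/2], [4, -7, 8]].
M = KS⁻¹ = [[-55, -34, -47], [-6, 6, -3]] · [[-3, 5, -6], [-1/2, 3/2, -3/2], [4, -7, 8]] = [[-6, 3, 5], [3, 0, 3]].

M = [[-6, 3, 5], [3, 0, 3]]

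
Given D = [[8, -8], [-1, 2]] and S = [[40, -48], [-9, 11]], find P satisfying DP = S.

Left-multiplying both sides by D⁻¹ gives P = D⁻¹S.
det D = 8; the adjugate gives D⁻¹ = [[1/4, 1], [1/8, 1]].
P = D⁻¹S = [[1/4, 1], [1/8, 1]] · [[40, -48], [-9, 11]] = [[1, -1], [-4, 5]].

P = [[1, -1], [-4, 5]]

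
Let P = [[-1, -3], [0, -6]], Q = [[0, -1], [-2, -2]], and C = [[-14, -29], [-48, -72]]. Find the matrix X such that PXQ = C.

X = [[-3, 5], [-4, -4]]

Left-multiply by P⁻¹ and right-multiply by Q⁻¹: X = P⁻¹CQ⁻¹.
det P = 6; the adjugate gives P⁻¹ = [[-1, 1/2], [0, -1/6]].
det Q = -2; the adjugate gives Q⁻¹ = [[1, -1/2], [-1, 0]].
P⁻¹C = [[-10, -7], [8, 12]].
X = (P⁻¹C)Q⁻¹ = [[-3, 5], [-4, -4]].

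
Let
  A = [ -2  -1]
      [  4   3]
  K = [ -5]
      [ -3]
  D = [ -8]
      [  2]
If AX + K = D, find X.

AX = D − K = [[-3], [5]].
A is on the left of X, so left-multiply by A⁻¹: X = A⁻¹(D − K).
det A = -2; the adjugate gives A⁻¹ = [[-3/2, -1/2], [2, 1]].
X = A⁻¹(D − K) = [[2], [-1]].

X = [[2], [-1]]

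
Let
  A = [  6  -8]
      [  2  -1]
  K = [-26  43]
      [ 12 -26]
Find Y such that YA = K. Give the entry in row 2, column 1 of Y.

4

Since A sits to the right of Y, Y = KA⁻¹.
A has determinant 10; A⁻¹ = [[-1/10, 4/5], [-1/5, 3/5]].
Y = KA⁻¹ = [[-26, 43], [12, -26]] · [[-1/10, 4/5], [-1/5, 3/5]] = [[-6, 5], [4, -6]].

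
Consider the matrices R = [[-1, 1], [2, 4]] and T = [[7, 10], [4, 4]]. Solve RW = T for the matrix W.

W = [[-4, -6], [3, 4]]

R is on the left of W, so left-multiply by R⁻¹: W = R⁻¹T.
det R = -6, so R⁻¹ = [[-2/3, 1/6], [1/3, 1/6]].
W = R⁻¹T = [[-2/3, 1/6], [1/3, 1/6]] · [[7, 10], [4, 4]] = [[-4, -6], [3, 4]].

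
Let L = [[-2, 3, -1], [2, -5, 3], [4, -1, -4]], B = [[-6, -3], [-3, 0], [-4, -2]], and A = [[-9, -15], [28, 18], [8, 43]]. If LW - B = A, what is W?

LW = A + B = [[-15, -18], [25, 18], [4, 41]].
Since L multiplies W on the left, W = L⁻¹(A + B).
det L = -4, so L⁻¹ = [[-23/4, -13/4, -1], [-5, -3, -1], [-9/2, -5/2, -1]].
W = L⁻¹(A + B) = [[1, 4], [-4, -5], [1, -5]].

W = [[1, 4], [-4, -5], [1, -5]]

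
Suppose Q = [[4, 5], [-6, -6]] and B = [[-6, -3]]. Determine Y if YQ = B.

Y = [[3, 3]]

Right-multiplying both sides by Q⁻¹ gives Y = BQ⁻¹.
det Q = 6, so Q⁻¹ = [[-1, -5/6], [1, 2/3]].
Y = BQ⁻¹ = [[-6, -3]] · [[-1, -5/6], [1, 2/3]] = [[3, 3]].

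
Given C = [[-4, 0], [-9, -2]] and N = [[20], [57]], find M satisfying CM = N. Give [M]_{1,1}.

-5

Since C multiplies M on the left, M = C⁻¹N.
det C = 8; the adjugate gives C⁻¹ = [[-1/4, 0], [9/8, -1/2]].
M = C⁻¹N = [[-1/4, 0], [9/8, -1/2]] · [[20], [57]] = [[-5], [-6]].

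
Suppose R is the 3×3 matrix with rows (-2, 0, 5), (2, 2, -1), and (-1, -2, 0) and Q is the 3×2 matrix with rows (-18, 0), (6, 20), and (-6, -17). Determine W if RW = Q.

W = [[-6, 5], [6, 6], [-6, 2]]

Since R multiplies W on the left, W = R⁻¹Q.
det R = -6; the adjugate gives R⁻¹ = [[1/3, 5/3, 5/3], [-1/6, -5/6, -4/3], [1/3, 2/3, 2/3]].
W = R⁻¹Q = [[1/3, 5/3, 5/3], [-1/6, -5/6, -4/3], [1/3, 2/3, 2/3]] · [[-18, 0], [6, 20], [-6, -17]] = [[-6, 5], [6, 6], [-6, 2]].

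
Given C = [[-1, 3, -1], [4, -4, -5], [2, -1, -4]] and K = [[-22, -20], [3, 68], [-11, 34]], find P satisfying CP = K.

Since C multiplies P on the left, P = C⁻¹K.
det C = 3; the adjugate gives C⁻¹ = [[11/3, 13/3, -19/3], [2, 2, -3], [4/3, 5/3, -8/3]].
P = C⁻¹K = [[11/3, 13/3, -19/3], [2, 2, -3], [4/3, 5/3, -8/3]] · [[-22, -20], [3, 68], [-11, 34]] = [[2, 6], [-5, -6], [5, -4]].

P = [[2, 6], [-5, -6], [5, -4]]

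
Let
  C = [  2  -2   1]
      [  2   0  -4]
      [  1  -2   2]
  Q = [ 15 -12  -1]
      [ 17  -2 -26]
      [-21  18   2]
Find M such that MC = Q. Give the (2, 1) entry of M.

4

Right-multiplying both sides by C⁻¹ gives M = QC⁻¹.
det C = -4, so C⁻¹ = [[2, -1/2, -2], [2, -3/4, -5/2], [1, -1/2, -1]].
M = QC⁻¹ = [[15, -12, -1], [17, -2, -26], [-21, 18, 2]] · [[2, -1/2, -2], [2, -3/4, -5/2], [1, -1/2, -1]] = [[5, 2, 1], [4, 6, -3], [-4, -4, -5]].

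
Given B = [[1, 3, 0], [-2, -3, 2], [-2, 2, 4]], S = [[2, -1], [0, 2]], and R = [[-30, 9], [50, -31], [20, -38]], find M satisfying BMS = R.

Isolating M: multiply by B⁻¹ from the left and S⁻¹ from the right, so M = B⁻¹RS⁻¹.
det B = -4; the adjugate gives B⁻¹ = [[4, 3, -3/2], [-1, -1, 1/2], [5/2, 2, -3/4]].
det S = 4; the adjugate gives S⁻¹ = [[1/2, 1/4], [0, 1/2]].
B⁻¹R = [[0, 0], [-10, 3], [10, -11]].
M = (B⁻¹R)S⁻¹ = [[0, 0], [-5, -1], [5, -3]].

M = [[0, 0], [-5, -1], [5, -3]]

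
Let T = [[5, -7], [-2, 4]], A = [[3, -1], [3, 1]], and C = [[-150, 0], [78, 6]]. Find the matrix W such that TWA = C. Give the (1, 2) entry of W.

2

Isolating W: multiply by T⁻¹ from the left and A⁻¹ from the right, so W = T⁻¹CA⁻¹.
T has determinant 6; T⁻¹ = [[2/3, 7/6], [1/3, 5/6]].
det A = 6; the adjugate gives A⁻¹ = [[1/6, 1/6], [-1/2, 1/2]].
T⁻¹C = [[-9, 7], [15, 5]].
W = (T⁻¹C)A⁻¹ = [[-5, 2], [0, 5]].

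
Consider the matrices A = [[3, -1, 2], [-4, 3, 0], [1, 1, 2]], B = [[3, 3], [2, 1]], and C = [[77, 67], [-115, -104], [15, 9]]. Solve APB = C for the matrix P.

P = A⁻¹CB⁻¹ (apply A⁻¹ on the left and B⁻¹ on the right).
det A = -4; the adjugate gives A⁻¹ = [[-3/2, -1, 3/2], [-2, -1, 2], [7/4, 1, -5/4]].
B has determinant -3; B⁻¹ = [[-1/3, 1], [2/3, -1]].
A⁻¹C = [[22, 17], [-9, -12], [1, 2]].
P = (A⁻¹C)B⁻¹ = [[4, 5], [-5, 3], [1, -1]].

P = [[4, 5], [-5, 3], [1, -1]]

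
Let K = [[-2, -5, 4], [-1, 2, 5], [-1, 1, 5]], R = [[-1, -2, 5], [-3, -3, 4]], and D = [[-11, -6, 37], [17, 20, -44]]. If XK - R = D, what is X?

XK = D + R = [[-12, -8, 42], [14, 17, -40]].
Since K sits to the right of X, X = (D + R)K⁻¹.
K has determinant -6; K⁻¹ = [[-5/6, -29/6, 11/2], [0, 1, -1], [-1/6, -7/6, 3/2]].
X = (D + R)K⁻¹ = [[3, 1, 5], [-5, -4, 0]].

X = [[3, 1, 5], [-5, -4, 0]]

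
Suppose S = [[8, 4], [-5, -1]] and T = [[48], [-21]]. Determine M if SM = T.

Since S multiplies M on the left, M = S⁻¹T.
S has determinant 12; S⁻¹ = [[-1/12, -1/3], [5/12, 2/3]].
M = S⁻¹T = [[-1/12, -1/3], [5/12, 2/3]] · [[48], [-21]] = [[3], [6]].

M = [[3], [6]]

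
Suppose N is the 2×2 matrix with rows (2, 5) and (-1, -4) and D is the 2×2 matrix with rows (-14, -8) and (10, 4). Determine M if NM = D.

M = [[-2, -4], [-2, 0]]

Left-multiplying both sides by N⁻¹ gives M = N⁻¹D.
det N = -3; the adjugate gives N⁻¹ = [[4/3, 5/3], [-1/3, -2/3]].
M = N⁻¹D = [[4/3, 5/3], [-1/3, -2/3]] · [[-14, -8], [10, 4]] = [[-2, -4], [-2, 0]].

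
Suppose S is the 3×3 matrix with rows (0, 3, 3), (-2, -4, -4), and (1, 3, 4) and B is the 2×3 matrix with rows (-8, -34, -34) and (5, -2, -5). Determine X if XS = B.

X = [[-6, 4, 0], [-3, -4, -3]]

Right-multiplying both sides by S⁻¹ gives X = BS⁻¹.
det S = 6; the adjugate gives S⁻¹ = [[-2/3, -1/2, 0], [2/3, -1/2, -1], [-1/3, 1/2, 1]].
X = BS⁻¹ = [[-8, -34, -34], [5, -2, -5]] · [[-2/3, -1/2, 0], [2/3, -1/2, -1], [-1/3, 1/2, 1]] = [[-6, 4, 0], [-3, -4, -3]].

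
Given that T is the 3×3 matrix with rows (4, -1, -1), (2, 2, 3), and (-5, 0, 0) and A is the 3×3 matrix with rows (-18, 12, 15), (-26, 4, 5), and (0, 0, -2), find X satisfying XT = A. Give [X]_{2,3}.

4

Since T sits to the right of X, X = AT⁻¹.
det T = 5, so T⁻¹ = [[0, 0, -1/5], [-3, -1, -14/5], [2, 1, 2]].
X = AT⁻¹ = [[-18, 12, 15], [-26, 4, 5], [0, 0, -2]] · [[0, 0, -1/5], [-3, -1, -14/5], [2, 1, 2]] = [[-6, 3, 0], [-2, 1, 4], [-4, -2, -4]].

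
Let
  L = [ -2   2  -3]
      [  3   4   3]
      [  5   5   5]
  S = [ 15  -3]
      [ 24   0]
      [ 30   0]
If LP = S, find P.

Since L multiplies P on the left, P = L⁻¹S.
L has determinant 5; L⁻¹ = [[1, -5, 18/5], [0, 1, -3/5], [-1, 4, -14/5]].
P = L⁻¹S = [[1, -5, 18/5], [0, 1, -3/5], [-1, 4, -14/5]] · [[15, -3], [24, 0], [30, 0]] = [[3, -3], [6, 0], [-3, 3]].

P = [[3, -3], [6, 0], [-3, 3]]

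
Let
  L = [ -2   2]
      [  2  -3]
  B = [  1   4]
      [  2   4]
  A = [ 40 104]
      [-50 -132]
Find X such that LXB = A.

X = [[-2, -4], [4, 3]]

Left-multiply by L⁻¹ and right-multiply by B⁻¹: X = L⁻¹AB⁻¹.
det L = 2; the adjugate gives L⁻¹ = [[-3/2, -1], [-1, -1]].
det B = -4, so B⁻¹ = [[-1, 1], [1/2, -1/4]].
L⁻¹A = [[-10, -24], [10, 28]].
X = (L⁻¹A)B⁻¹ = [[-2, -4], [4, 3]].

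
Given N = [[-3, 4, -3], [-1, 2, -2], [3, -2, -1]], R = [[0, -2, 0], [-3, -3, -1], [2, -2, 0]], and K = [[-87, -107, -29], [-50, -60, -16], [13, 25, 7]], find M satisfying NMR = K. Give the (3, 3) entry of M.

M = N⁻¹KR⁻¹ (apply N⁻¹ on the left and R⁻¹ on the right).
N has determinant 2; N⁻¹ = [[-3, 5, -1], [-7/2, 6, -3/2], [-2, 3, -1]].
R has determinant 4; R⁻¹ = [[-1/2, 0, 1/2], [-1/2, 0, 0], [3, -1, -3/2]].
N⁻¹K = [[-2, -4, 0], [-15, -23, -5], [11, 9, 3]].
M = (N⁻¹K)R⁻¹ = [[3, 0, -1], [4, 5, 0], [-1, -3, 1]].

1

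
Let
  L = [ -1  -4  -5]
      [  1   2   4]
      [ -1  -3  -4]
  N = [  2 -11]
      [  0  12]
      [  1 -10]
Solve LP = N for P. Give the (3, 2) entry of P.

3

Left-multiplying both sides by L⁻¹ gives P = L⁻¹N.
det L = 1; the adjugate gives L⁻¹ = [[4, -1, -6], [0, -1, -1], [-1, 1, 2]].
P = L⁻¹N = [[4, -1, -6], [0, -1, -1], [-1, 1, 2]] · [[2, -11], [0, 12], [1, -10]] = [[2, 4], [-1, -2], [0, 3]].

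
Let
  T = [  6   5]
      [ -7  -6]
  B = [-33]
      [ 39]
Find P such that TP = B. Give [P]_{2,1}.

Since T multiplies P on the left, P = T⁻¹B.
det T = -1; the adjugate gives T⁻¹ = [[6, 5], [-7, -6]].
P = T⁻¹B = [[6, 5], [-7, -6]] · [[-33], [39]] = [[-3], [-3]].

-3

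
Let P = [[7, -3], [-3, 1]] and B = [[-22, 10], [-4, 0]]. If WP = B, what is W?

Since P sits to the right of W, W = BP⁻¹.
P has determinant -2; P⁻¹ = [[-1/2, -3/2], [-3/2, -7/2]].
W = BP⁻¹ = [[-22, 10], [-4, 0]] · [[-1/2, -3/2], [-3/2, -7/2]] = [[-4, -2], [2, 6]].

W = [[-4, -2], [2, 6]]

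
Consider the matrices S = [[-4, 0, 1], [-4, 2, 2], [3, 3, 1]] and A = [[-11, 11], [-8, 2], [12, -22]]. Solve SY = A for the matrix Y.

Y = [[2, -3], [3, -4], [-3, -1]]

Since S multiplies Y on the left, Y = S⁻¹A.
det S = -2, so S⁻¹ = [[2, -3/2, 1], [-5, 7/2, -2], [9, -6, 4]].
Y = S⁻¹A = [[2, -3/2, 1], [-5, 7/2, -2], [9, -6, 4]] · [[-11, 11], [-8, 2], [12, -22]] = [[2, -3], [3, -4], [-3, -1]].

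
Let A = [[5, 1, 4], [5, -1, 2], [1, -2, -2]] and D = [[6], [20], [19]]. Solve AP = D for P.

P = [[5], [-3], [-4]]

Left-multiplying both sides by A⁻¹ gives P = A⁻¹D.
A has determinant 6; A⁻¹ = [[1, -1, 1], [2, -7/3, 5/3], [-3/2, 11/6, -5/3]].
P = A⁻¹D = [[1, -1, 1], [2, -7/3, 5/3], [-3/2, 11/6, -5/3]] · [[6], [20], [19]] = [[5], [-3], [-4]].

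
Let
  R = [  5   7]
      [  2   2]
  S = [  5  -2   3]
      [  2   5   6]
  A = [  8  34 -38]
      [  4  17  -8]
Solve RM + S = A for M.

RM = A − S = [[3, 36, -41], [2, 12, -14]].
R is on the left of M, so left-multiply by R⁻¹: M = R⁻¹(A − S).
R has determinant -4; R⁻¹ = [[-1/2, 7/4], [1/2, -5/4]].
M = R⁻¹(A − S) = [[2, 3, -4], [-1, 3, -3]].

M = [[2, 3, -4], [-1, 3, -3]]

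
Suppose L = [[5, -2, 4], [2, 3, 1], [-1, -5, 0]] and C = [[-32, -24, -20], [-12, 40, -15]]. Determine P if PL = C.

Right-multiplying both sides by L⁻¹ gives P = CL⁻¹.
L has determinant -1; L⁻¹ = [[-5, 20, 14], [1, -4, -3], [7, -27, -19]].
P = CL⁻¹ = [[-32, -24, -20], [-12, 40, -15]] · [[-5, 20, 14], [1, -4, -3], [7, -27, -19]] = [[-4, -4, 4], [-5, 5, -3]].

P = [[-4, -4, 4], [-5, 5, -3]]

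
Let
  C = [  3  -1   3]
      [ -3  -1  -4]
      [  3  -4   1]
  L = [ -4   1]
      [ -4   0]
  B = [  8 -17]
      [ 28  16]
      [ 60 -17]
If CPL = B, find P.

Isolating P: multiply by C⁻¹ from the left and L⁻¹ from the right, so P = C⁻¹BL⁻¹.
C has determinant 3; C⁻¹ = [[-17/3, -11/3, 7/3], [-3, -2, 1], [5, 3, -2]].
det L = 4, so L⁻¹ = [[0, -1/4], [1, -1]].
C⁻¹B = [[-8, -2], [-20, 2], [4, -3]].
P = (C⁻¹B)L⁻¹ = [[-2, 4], [2, 3], [-3, 2]].

P = [[-2, 4], [2, 3], [-3, 2]]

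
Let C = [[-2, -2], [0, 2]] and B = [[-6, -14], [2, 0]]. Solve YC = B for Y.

Y = [[3, -4], [-1, -1]]

Right-multiplying both sides by C⁻¹ gives Y = BC⁻¹.
det C = -4; the adjugate gives C⁻¹ = [[-1/2, -1/2], [0, 1/2]].
Y = BC⁻¹ = [[-6, -14], [2, 0]] · [[-1/2, -1/2], [0, 1/2]] = [[3, -4], [-1, -1]].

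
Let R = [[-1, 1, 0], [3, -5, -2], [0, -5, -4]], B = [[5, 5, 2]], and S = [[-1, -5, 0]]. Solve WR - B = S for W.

WR = S + B = [[4, 0, 2]].
Right-multiplying both sides by R⁻¹ gives W = (S + B)R⁻¹.
det R = 2; the adjugate gives R⁻¹ = [[5, 2, -1], [6, 2, -1], [-15/2, -5/2, 1]].
W = (S + B)R⁻¹ = [[5, 3, -2]].

W = [[5, 3, -2]]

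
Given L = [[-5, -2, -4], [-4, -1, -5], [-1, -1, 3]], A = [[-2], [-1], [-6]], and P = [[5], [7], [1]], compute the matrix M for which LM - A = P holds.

M = [[-1], [3], [-1]]

LM = P + A = [[3], [6], [-5]].
Since L multiplies M on the left, M = L⁻¹(P + A).
det L = -6, so L⁻¹ = [[4/3, -5/3, -1], [-17/6, 19/6, 3/2], [-1/2, 1/2, 1/2]].
M = L⁻¹(P + A) = [[-1], [3], [-1]].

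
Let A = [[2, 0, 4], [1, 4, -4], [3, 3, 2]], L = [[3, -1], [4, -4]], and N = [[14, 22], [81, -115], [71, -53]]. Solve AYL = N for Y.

Y = [[3, 5], [-2, 2], [3, -5]]

Left-multiply by A⁻¹ and right-multiply by L⁻¹: Y = A⁻¹NL⁻¹.
det A = 4, so A⁻¹ = [[5, 3, -4], [-7/2, -2, 3], [-9/4, -3/2, 2]].
det L = -8; the adjugate gives L⁻¹ = [[1/2, -1/8], [1/2, -3/8]].
A⁻¹N = [[29, -23], [2, -6], [-11, 17]].
Y = (A⁻¹N)L⁻¹ = [[3, 5], [-2, 2], [3, -5]].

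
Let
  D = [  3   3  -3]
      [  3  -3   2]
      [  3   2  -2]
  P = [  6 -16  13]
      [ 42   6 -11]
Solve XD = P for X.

X = [[-5, 3, 4], [3, 5, 6]]

Right-multiplying both sides by D⁻¹ gives X = PD⁻¹.
D has determinant -3; D⁻¹ = [[-2/3, 0, 1], [-4, -1, 5], [-5, -1, 6]].
X = PD⁻¹ = [[6, -16, 13], [42, 6, -11]] · [[-2/3, 0, 1], [-4, -1, 5], [-5, -1, 6]] = [[-5, 3, 4], [3, 5, 6]].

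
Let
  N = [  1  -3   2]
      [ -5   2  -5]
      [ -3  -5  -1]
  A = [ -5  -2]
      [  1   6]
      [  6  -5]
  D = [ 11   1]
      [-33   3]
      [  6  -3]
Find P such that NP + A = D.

NP = D − A = [[16, 3], [-34, -3], [0, 2]].
N is on the left of P, so left-multiply by N⁻¹: P = N⁻¹(D − A).
det N = 5; the adjugate gives N⁻¹ = [[-27/5, -13/5, 11/5], [2, 1, -1], [31/5, 14/5, -13/5]].
P = N⁻¹(D − A) = [[2, -4], [-2, 1], [4, 5]].

P = [[2, -4], [-2, 1], [4, 5]]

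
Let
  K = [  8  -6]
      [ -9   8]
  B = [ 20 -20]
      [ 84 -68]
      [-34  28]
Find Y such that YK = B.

Y = [[-2, -4], [6, -4], [-2, 2]]

Since K sits to the right of Y, Y = BK⁻¹.
K has determinant 10; K⁻¹ = [[4/5, 3/5], [9/10, 4/5]].
Y = BK⁻¹ = [[20, -20], [84, -68], [-34, 28]] · [[4/5, 3/5], [9/10, 4/5]] = [[-2, -4], [6, -4], [-2, 2]].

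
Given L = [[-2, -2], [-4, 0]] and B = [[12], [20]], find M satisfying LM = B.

M = [[-5], [-1]]

L is on the left of M, so left-multiply by L⁻¹: M = L⁻¹B.
L has determinant -8; L⁻¹ = [[0, -1/4], [-1/2, 1/4]].
M = L⁻¹B = [[0, -1/4], [-1/2, 1/4]] · [[12], [20]] = [[-5], [-1]].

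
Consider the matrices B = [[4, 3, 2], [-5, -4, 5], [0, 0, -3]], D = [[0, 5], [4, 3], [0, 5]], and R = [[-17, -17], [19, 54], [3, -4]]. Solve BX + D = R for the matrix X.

X = [[0, -4], [-5, -4], [-1, 3]]

BX = R − D = [[-17, -22], [15, 51], [3, -9]].
Left-multiplying both sides by B⁻¹ gives X = B⁻¹(R − D).
det B = 3; the adjugate gives B⁻¹ = [[4, 3, 23/3], [-5, -4, -10], [0, 0, -1/3]].
X = B⁻¹(R − D) = [[0, -4], [-5, -4], [-1, 3]].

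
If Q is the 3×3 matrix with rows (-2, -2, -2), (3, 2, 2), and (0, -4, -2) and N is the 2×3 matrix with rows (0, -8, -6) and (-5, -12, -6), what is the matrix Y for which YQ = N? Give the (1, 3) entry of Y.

1

Right-multiplying both sides by Q⁻¹ gives Y = NQ⁻¹.
det Q = 4; the adjugate gives Q⁻¹ = [[1, 1, 0], [3/2, 1, -1/2], [-3, -2, 1/2]].
Y = NQ⁻¹ = [[0, -8, -6], [-5, -12, -6]] · [[1, 1, 0], [3/2, 1, -1/2], [-3, -2, 1/2]] = [[6, 4, 1], [-5, -5, 3]].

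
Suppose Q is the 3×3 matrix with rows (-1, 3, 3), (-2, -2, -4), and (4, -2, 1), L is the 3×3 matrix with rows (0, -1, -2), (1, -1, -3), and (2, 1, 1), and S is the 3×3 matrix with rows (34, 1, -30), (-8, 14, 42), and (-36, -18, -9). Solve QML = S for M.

M = [[5, -3, -5], [-5, 5, -4], [-3, 4, 3]]

M = Q⁻¹SL⁻¹ (apply Q⁻¹ on the left and L⁻¹ on the right).
Q has determinant 4; Q⁻¹ = [[-5/2, -9/4, -3/2], [-7/2, -13/4, -5/2], [3, 5/2, 2]].
det L = 1; the adjugate gives L⁻¹ = [[2, -1, 1], [-7, 4, -2], [3, -2, 1]].
Q⁻¹S = [[-13, -7, -6], [-3, -4, -9], [10, 2, -3]].
M = (Q⁻¹S)L⁻¹ = [[5, -3, -5], [-5, 5, -4], [-3, 4, 3]].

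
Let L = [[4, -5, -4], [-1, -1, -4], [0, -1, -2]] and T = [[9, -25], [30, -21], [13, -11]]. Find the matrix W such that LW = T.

Since L multiplies W on the left, W = L⁻¹T.
det L = -2; the adjugate gives L⁻¹ = [[1, 3, -8], [1, 4, -10], [-1/2, -2, 9/2]].
W = L⁻¹T = [[1, 3, -8], [1, 4, -10], [-1/2, -2, 9/2]] · [[9, -25], [30, -21], [13, -11]] = [[-5, 0], [-1, 1], [-6, 5]].

W = [[-5, 0], [-1, 1], [-6, 5]]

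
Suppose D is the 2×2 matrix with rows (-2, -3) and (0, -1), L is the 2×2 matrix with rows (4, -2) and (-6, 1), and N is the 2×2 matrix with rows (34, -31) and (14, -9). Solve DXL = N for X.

X = D⁻¹NL⁻¹ (apply D⁻¹ on the left and L⁻¹ on the right).
D has determinant 2; D⁻¹ = [[-1/2, 3/2], [0, -1]].
L has determinant -8; L⁻¹ = [[-1/8, -1/4], [-3/4, -1/2]].
D⁻¹N = [[4, 2], [-14, 9]].
X = (D⁻¹N)L⁻¹ = [[-2, -2], [-5, -1]].

X = [[-2, -2], [-5, -1]]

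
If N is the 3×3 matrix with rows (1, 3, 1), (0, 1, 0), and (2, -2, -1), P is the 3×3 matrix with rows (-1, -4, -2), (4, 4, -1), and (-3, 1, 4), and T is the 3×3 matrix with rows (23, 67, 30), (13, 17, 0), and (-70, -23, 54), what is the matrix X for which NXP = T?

Isolating X: multiply by N⁻¹ from the left and P⁻¹ from the right, so X = N⁻¹TP⁻¹.
det N = -3; the adjugate gives N⁻¹ = [[1/3, -1/3, 1/3], [0, 1, 0], [2/3, -8/3, -1/3]].
det P = 3; the adjugate gives P⁻¹ = [[17/3, 14/3, 4], [-13/3, -10/3, -3], [16/3, 13/3, 4]].
N⁻¹T = [[-20, 9, 28], [13, 17, 0], [4, 7, 2]].
X = (N⁻¹T)P⁻¹ = [[-3, -2, 5], [0, 4, 1], [3, 4, 3]].

X = [[-3, -2, 5], [0, 4, 1], [3, 4, 3]]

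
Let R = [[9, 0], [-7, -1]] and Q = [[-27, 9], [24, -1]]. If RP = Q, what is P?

Left-multiplying both sides by R⁻¹ gives P = R⁻¹Q.
det R = -9, so R⁻¹ = [[1/9, 0], [-7/9, -1]].
P = R⁻¹Q = [[1/9, 0], [-7/9, -1]] · [[-27, 9], [24, -1]] = [[-3, 1], [-3, -6]].

P = [[-3, 1], [-3, -6]]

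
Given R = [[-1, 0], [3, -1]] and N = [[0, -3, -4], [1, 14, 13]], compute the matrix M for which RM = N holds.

M = [[0, 3, 4], [-1, -5, -1]]

Left-multiplying both sides by R⁻¹ gives M = R⁻¹N.
det R = 1; the adjugate gives R⁻¹ = [[-1, 0], [-3, -1]].
M = R⁻¹N = [[-1, 0], [-3, -1]] · [[0, -3, -4], [1, 14, 13]] = [[0, 3, 4], [-1, -5, -1]].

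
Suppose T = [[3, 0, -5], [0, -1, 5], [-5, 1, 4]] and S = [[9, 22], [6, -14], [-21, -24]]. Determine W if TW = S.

Left-multiplying both sides by T⁻¹ gives W = T⁻¹S.
det T = -2, so T⁻¹ = [[9/2, 5/2, 5/2], [25/2, 13/2, 15/2], [5/2, 3/2, 3/2]].
W = T⁻¹S = [[9/2, 5/2, 5/2], [25/2, 13/2, 15/2], [5/2, 3/2, 3/2]] · [[9, 22], [6, -14], [-21, -24]] = [[3, 4], [-6, 4], [0, -2]].

W = [[3, 4], [-6, 4], [0, -2]]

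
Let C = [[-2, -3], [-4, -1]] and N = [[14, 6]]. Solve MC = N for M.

M = [[-1, -3]]

Since C sits to the right of M, M = NC⁻¹.
det C = -10, so C⁻¹ = [[1/10, -3/10], [-2/5, 1/5]].
M = NC⁻¹ = [[14, 6]] · [[1/10, -3/10], [-2/5, 1/5]] = [[-1, -3]].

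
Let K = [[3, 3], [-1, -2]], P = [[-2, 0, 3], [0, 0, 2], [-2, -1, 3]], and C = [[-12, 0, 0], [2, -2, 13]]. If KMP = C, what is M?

M = [[1, 2, 2], [1, -5, -2]]

M = K⁻¹CP⁻¹ (apply K⁻¹ on the left and P⁻¹ on the right).
det K = -3; the adjugate gives K⁻¹ = [[2/3, 1], [-1/3, -1]].
det P = -4, so P⁻¹ = [[-1/2, 3/4, 0], [1, 0, -1], [0, 1/2, 0]].
K⁻¹C = [[-6, -2, 13], [2, 2, -13]].
M = (K⁻¹C)P⁻¹ = [[1, 2, 2], [1, -5, -2]].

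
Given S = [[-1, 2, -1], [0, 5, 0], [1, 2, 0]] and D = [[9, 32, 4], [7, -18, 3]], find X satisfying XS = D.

Right-multiplying both sides by S⁻¹ gives X = DS⁻¹.
det S = 5; the adjugate gives S⁻¹ = [[0, -2/5, 1], [0, 1/5, 0], [-1, 4/5, -1]].
X = DS⁻¹ = [[9, 32, 4], [7, -18, 3]] · [[0, -2/5, 1], [0, 1/5, 0], [-1, 4/5, -1]] = [[-4, 6, 5], [-3, -4, 4]].

X = [[-4, 6, 5], [-3, -4, 4]]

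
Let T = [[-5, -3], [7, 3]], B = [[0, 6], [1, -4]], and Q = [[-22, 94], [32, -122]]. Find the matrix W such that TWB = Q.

W = T⁻¹QB⁻¹ (apply T⁻¹ on the left and B⁻¹ on the right).
det T = 6; the adjugate gives T⁻¹ = [[1/2, 1/2], [-7/6, -5/6]].
det B = -6, so B⁻¹ = [[2/3, 1], [1/6, 0]].
T⁻¹Q = [[5, -14], [-1, -8]].
W = (T⁻¹Q)B⁻¹ = [[1, 5], [-2, -1]].

W = [[1, 5], [-2, -1]]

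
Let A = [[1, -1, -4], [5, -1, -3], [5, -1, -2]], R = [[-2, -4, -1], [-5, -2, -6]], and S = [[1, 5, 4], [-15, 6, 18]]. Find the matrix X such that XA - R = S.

X = [[-1, 1, -1], [0, -4, 0]]

XA = S + R = [[-1, 1, 3], [-20, 4, 12]].
Right-multiplying both sides by A⁻¹ gives X = (S + R)A⁻¹.
A has determinant 4; A⁻¹ = [[-1/4, 1/2, -1/4], [-5/4, 9/2, -17/4], [0, -1, 1]].
X = (S + R)A⁻¹ = [[-1, 1, -1], [0, -4, 0]].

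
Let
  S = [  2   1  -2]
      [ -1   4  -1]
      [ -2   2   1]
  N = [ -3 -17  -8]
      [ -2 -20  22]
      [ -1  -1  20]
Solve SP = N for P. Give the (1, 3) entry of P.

-6

S is on the left of P, so left-multiply by S⁻¹: P = S⁻¹N.
S has determinant 3; S⁻¹ = [[2, -5/3, 7/3], [1, -2/3, 4/3], [2, -2, 3]].
P = S⁻¹N = [[2, -5/3, 7/3], [1, -2/3, 4/3], [2, -2, 3]] · [[-3, -17, -8], [-2, -20, 22], [-1, -1, 20]] = [[-5, -3, -6], [-3, -5, 4], [-5, 3, 0]].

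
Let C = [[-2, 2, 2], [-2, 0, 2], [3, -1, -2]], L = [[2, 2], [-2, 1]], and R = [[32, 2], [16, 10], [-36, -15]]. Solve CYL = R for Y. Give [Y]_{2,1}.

Left-multiply by C⁻¹ and right-multiply by L⁻¹: Y = C⁻¹RL⁻¹.
C has determinant 4; C⁻¹ = [[1/2, 1/2, 1], [1/2, -1/2, 0], [1/2, 1, 1]].
L has determinant 6; L⁻¹ = [[1/6, -1/3], [1/3, 1/3]].
C⁻¹R = [[-12, -9], [8, -4], [-4, -4]].
Y = (C⁻¹R)L⁻¹ = [[-5, 1], [0, -4], [-2, 0]].

0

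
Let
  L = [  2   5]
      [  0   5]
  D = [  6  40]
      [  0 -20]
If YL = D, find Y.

Since L sits to the right of Y, Y = DL⁻¹.
det L = 10; the adjugate gives L⁻¹ = [[1/2, -1/2], [0, 1/5]].
Y = DL⁻¹ = [[6, 40], [0, -20]] · [[1/2, -1/2], [0, 1/5]] = [[3, 5], [0, -4]].

Y = [[3, 5], [0, -4]]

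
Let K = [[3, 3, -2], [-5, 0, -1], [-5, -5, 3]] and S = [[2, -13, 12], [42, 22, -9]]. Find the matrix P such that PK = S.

P = [[-6, -3, -1], [-1, -4, -5]]

K is on the right of P, so right-multiply by K⁻¹: P = SK⁻¹.
K has determinant -5; K⁻¹ = [[1, -1/5, 3/5], [-4, 1/5, -13/5], [-5, 0, -3]].
P = SK⁻¹ = [[2, -13, 12], [42, 22, -9]] · [[1, -1/5, 3/5], [-4, 1/5, -13/5], [-5, 0, -3]] = [[-6, -3, -1], [-1, -4, -5]].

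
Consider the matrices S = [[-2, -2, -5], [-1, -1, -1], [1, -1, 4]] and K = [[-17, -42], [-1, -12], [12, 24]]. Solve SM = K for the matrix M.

S is on the left of M, so left-multiply by S⁻¹: M = S⁻¹K.
S has determinant -6; S⁻¹ = [[5/6, -13/6, 1/2], [-1/2, 1/2, -1/2], [-1/3, 2/3, 0]].
M = S⁻¹K = [[5/6, -13/6, 1/2], [-1/2, 1/2, -1/2], [-1/3, 2/3, 0]] · [[-17, -42], [-1, -12], [12, 24]] = [[-6, 3], [2, 3], [5, 6]].

M = [[-6, 3], [2, 3], [5, 6]]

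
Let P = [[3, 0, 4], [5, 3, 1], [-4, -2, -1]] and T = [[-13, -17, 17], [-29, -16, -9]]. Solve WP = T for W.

W = [[6, -3, 4], [-1, -6, -1]]

Right-multiplying both sides by P⁻¹ gives W = TP⁻¹.
det P = 5; the adjugate gives P⁻¹ = [[-1/5, -8/5, -12/5], [1/5, 13/5, 17/5], [2/5, 6/5, 9/5]].
W = TP⁻¹ = [[-13, -17, 17], [-29, -16, -9]] · [[-1/5, -8/5, -12/5], [1/5, 13/5, 17/5], [2/5, 6/5, 9/5]] = [[6, -3, 4], [-1, -6, -1]].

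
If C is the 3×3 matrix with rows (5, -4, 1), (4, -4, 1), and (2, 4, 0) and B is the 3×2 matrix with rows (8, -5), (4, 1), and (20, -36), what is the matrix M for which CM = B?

M = [[4, -6], [3, -6], [0, 1]]

Left-multiplying both sides by C⁻¹ gives M = C⁻¹B.
det C = -4; the adjugate gives C⁻¹ = [[1, -1, 0], [-1/2, 1/2, 1/4], [-6, 7, 1]].
M = C⁻¹B = [[1, -1, 0], [-1/2, 1/2, 1/4], [-6, 7, 1]] · [[8, -5], [4, 1], [20, -36]] = [[4, -6], [3, -6], [0, 1]].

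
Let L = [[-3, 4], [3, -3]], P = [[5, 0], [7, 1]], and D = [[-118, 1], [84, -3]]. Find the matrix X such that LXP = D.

Left-multiply by L⁻¹ and right-multiply by P⁻¹: X = L⁻¹DP⁻¹.
L has determinant -3; L⁻¹ = [[1, 4/3], [1, 1]].
det P = 5; the adjugate gives P⁻¹ = [[1/5, 0], [-7/5, 1]].
L⁻¹D = [[-6, -3], [-34, -2]].
X = (L⁻¹D)P⁻¹ = [[3, -3], [-4, -2]].

X = [[3, -3], [-4, -2]]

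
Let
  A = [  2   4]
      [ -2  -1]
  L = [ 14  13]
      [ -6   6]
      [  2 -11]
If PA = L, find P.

Since A sits to the right of P, P = LA⁻¹.
A has determinant 6; A⁻¹ = [[-1/6, -2/3], [1/3, 1/3]].
P = LA⁻¹ = [[14, 13], [-6, 6], [2, -11]] · [[-1/6, -2/3], [1/3, 1/3]] = [[2, -5], [3, 6], [-4, -5]].

P = [[2, -5], [3, 6], [-4, -5]]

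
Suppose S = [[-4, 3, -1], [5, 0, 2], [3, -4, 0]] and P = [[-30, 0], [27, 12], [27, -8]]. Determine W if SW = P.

W = [[5, 0], [-3, 2], [1, 6]]

Since S multiplies W on the left, W = S⁻¹P.
det S = 6; the adjugate gives S⁻¹ = [[4/3, 2/3, 1], [1, 1/2, 1/2], [-10/3, -7/6, -5/2]].
W = S⁻¹P = [[4/3, 2/3, 1], [1, 1/2, 1/2], [-10/3, -7/6, -5/2]] · [[-30, 0], [27, 12], [27, -8]] = [[5, 0], [-3, 2], [1, 6]].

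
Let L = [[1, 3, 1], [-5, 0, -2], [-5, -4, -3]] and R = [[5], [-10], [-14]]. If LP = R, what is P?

P = [[2], [1], [0]]

Since L multiplies P on the left, P = L⁻¹R.
det L = -3, so L⁻¹ = [[8/3, -5/3, 2], [5/3, -2/3, 1], [-20/3, 11/3, -5]].
P = L⁻¹R = [[8/3, -5/3, 2], [5/3, -2/3, 1], [-20/3, 11/3, -5]] · [[5], [-10], [-14]] = [[2], [1], [0]].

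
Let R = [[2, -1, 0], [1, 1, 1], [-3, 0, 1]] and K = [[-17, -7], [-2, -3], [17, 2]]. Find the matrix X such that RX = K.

Since R multiplies X on the left, X = R⁻¹K.
det R = 6, so R⁻¹ = [[1/6, 1/6, -1/6], [-2/3, 1/3, -1/3], [1/2, 1/2, 1/2]].
X = R⁻¹K = [[1/6, 1/6, -1/6], [-2/3, 1/3, -1/3], [1/2, 1/2, 1/2]] · [[-17, -7], [-2, -3], [17, 2]] = [[-6, -2], [5, 3], [-1, -4]].

X = [[-6, -2], [5, 3], [-1, -4]]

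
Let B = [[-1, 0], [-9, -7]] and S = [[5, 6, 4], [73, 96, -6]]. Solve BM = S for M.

M = [[-5, -6, -4], [-4, -6, 6]]

B is on the left of M, so left-multiply by B⁻¹: M = B⁻¹S.
B has determinant 7; B⁻¹ = [[-1, 0], [9/7, -1/7]].
M = B⁻¹S = [[-1, 0], [9/7, -1/7]] · [[5, 6, 4], [73, 96, -6]] = [[-5, -6, -4], [-4, -6, 6]].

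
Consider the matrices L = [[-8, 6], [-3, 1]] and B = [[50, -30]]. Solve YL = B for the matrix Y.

Y = [[-4, -6]]

L is on the right of Y, so right-multiply by L⁻¹: Y = BL⁻¹.
det L = 10; the adjugate gives L⁻¹ = [[1/10, -3/5], [3/10, -4/5]].
Y = BL⁻¹ = [[50, -30]] · [[1/10, -3/5], [3/10, -4/5]] = [[-4, -6]].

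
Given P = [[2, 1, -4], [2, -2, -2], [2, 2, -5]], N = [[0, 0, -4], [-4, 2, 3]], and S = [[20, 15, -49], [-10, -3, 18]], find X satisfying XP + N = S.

X = [[5, 0, 5], [3, -1, -5]]

XP = S − N = [[20, 15, -45], [-6, -5, 15]].
Right-multiplying both sides by P⁻¹ gives X = (S − N)P⁻¹.
P has determinant 2; P⁻¹ = [[7, -3/2, -5], [3, -1, -2], [4, -1, -3]].
X = (S − N)P⁻¹ = [[5, 0, 5], [3, -1, -5]].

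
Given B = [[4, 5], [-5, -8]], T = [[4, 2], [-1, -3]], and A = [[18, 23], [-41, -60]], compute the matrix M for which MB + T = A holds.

M = [[1, -2], [-5, 4]]

MB = A − T = [[14, 21], [-40, -57]].
Since B sits to the right of M, M = (A − T)B⁻¹.
B has determinant -7; B⁻¹ = [[8/7, 5/7], [-5/7, -4/7]].
M = (A − T)B⁻¹ = [[1, -2], [-5, 4]].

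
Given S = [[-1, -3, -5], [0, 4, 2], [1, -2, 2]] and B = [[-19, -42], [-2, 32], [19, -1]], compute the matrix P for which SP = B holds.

P = [[3, -3], [-3, 5], [5, 6]]

S is on the left of P, so left-multiply by S⁻¹: P = S⁻¹B.
S has determinant 2; S⁻¹ = [[6, 8, 7], [1, 3/2, 1], [-2, -5/2, -2]].
P = S⁻¹B = [[6, 8, 7], [1, 3/2, 1], [-2, -5/2, -2]] · [[-19, -42], [-2, 32], [19, -1]] = [[3, -3], [-3, 5], [5, 6]].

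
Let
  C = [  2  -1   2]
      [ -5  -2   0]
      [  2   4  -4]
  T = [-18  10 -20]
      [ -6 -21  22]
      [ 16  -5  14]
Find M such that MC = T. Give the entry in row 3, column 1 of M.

1

Right-multiplying both sides by C⁻¹ gives M = TC⁻¹.
C has determinant 4; C⁻¹ = [[2, 1, 1], [-5, -3, -5/2], [-4, -5/2, -9/4]].
M = TC⁻¹ = [[-18, 10, -20], [-6, -21, 22], [16, -5, 14]] · [[2, 1, 1], [-5, -3, -5/2], [-4, -5/2, -9/4]] = [[-6, 2, 2], [5, 2, -3], [1, -4, -3]].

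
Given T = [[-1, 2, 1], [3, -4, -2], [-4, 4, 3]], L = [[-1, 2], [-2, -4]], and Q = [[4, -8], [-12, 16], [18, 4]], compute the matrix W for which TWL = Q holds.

W = [[2, 1], [-3, 2], [4, -3]]

W = T⁻¹QL⁻¹ (apply T⁻¹ on the left and L⁻¹ on the right).
det T = -2, so T⁻¹ = [[2, 1, 0], [1/2, -1/2, -1/2], [2, 2, 1]].
L has determinant 8; L⁻¹ = [[-1/2, -1/4], [1/4, -1/8]].
T⁻¹Q = [[-4, 0], [-1, -14], [2, 20]].
W = (T⁻¹Q)L⁻¹ = [[2, 1], [-3, 2], [4, -3]].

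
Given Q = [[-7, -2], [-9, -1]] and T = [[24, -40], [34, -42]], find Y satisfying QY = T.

Y = [[-4, 4], [2, 6]]

Q is on the left of Y, so left-multiply by Q⁻¹: Y = Q⁻¹T.
det Q = -11; the adjugate gives Q⁻¹ = [[1/11, -2/11], [-9/11, 7/11]].
Y = Q⁻¹T = [[1/11, -2/11], [-9/11, 7/11]] · [[24, -40], [34, -42]] = [[-4, 4], [2, 6]].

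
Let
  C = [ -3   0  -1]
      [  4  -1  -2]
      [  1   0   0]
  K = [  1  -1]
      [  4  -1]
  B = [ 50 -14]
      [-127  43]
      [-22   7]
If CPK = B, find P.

P = [[-2, -5], [-1, 2], [4, 3]]

Left-multiply by C⁻¹ and right-multiply by K⁻¹: P = C⁻¹BK⁻¹.
det C = -1, so C⁻¹ = [[0, 0, 1], [2, -1, 10], [-1, 0, -3]].
K has determinant 3; K⁻¹ = [[-1/3, 1/3], [-4/3, 1/3]].
C⁻¹B = [[-22, 7], [7, -1], [16, -7]].
P = (C⁻¹B)K⁻¹ = [[-2, -5], [-1, 2], [4, 3]].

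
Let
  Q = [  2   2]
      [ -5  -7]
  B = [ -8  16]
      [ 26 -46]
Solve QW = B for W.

Left-multiplying both sides by Q⁻¹ gives W = Q⁻¹B.
det Q = -4; the adjugate gives Q⁻¹ = [[7/4, 1/2], [-5/4, -1/2]].
W = Q⁻¹B = [[7/4, 1/2], [-5/4, -1/2]] · [[-8, 16], [26, -46]] = [[-1, 5], [-3, 3]].

W = [[-1, 5], [-3, 3]]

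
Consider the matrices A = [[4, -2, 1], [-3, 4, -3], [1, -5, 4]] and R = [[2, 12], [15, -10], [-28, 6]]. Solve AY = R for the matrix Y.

Y = [[3, 2], [3, -4], [-4, -4]]

A is on the left of Y, so left-multiply by A⁻¹: Y = A⁻¹R.
det A = -3; the adjugate gives A⁻¹ = [[-1/3, -1, -2/3], [-3, -5, -3], [-11/3, -6, -10/3]].
Y = A⁻¹R = [[-1/3, -1, -2/3], [-3, -5, -3], [-11/3, -6, -10/3]] · [[2, 12], [15, -10], [-28, 6]] = [[3, 2], [3, -4], [-4, -4]].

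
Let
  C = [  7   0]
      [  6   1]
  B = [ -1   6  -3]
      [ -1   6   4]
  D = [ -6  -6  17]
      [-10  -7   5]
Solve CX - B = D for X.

X = [[-1, 0, 2], [-5, -1, -3]]

CX = D + B = [[-7, 0, 14], [-11, -1, 9]].
Since C multiplies X on the left, X = C⁻¹(D + B).
C has determinant 7; C⁻¹ = [[1/7, 0], [-6/7, 1]].
X = C⁻¹(D + B) = [[-1, 0, 2], [-5, -1, -3]].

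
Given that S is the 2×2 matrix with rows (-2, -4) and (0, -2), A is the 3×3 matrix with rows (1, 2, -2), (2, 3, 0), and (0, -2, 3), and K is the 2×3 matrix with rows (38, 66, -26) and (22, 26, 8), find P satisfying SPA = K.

Left-multiply by S⁻¹ and right-multiply by A⁻¹: P = S⁻¹KA⁻¹.
S has determinant 4; S⁻¹ = [[-1/2, 1], [0, -1/2]].
det A = 5; the adjugate gives A⁻¹ = [[9/5, -2/5, 6/5], [-6/5, 3/5, -4/5], [-4/5, 2/5, -1/5]].
S⁻¹K = [[3, -7, 21], [-11, -13, -4]].
P = (S⁻¹K)A⁻¹ = [[-3, 3, 5], [-1, -5, -2]].

P = [[-3, 3, 5], [-1, -5, -2]]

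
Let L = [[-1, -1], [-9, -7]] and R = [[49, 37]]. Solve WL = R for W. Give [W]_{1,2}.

-6

L is on the right of W, so right-multiply by L⁻¹: W = RL⁻¹.
det L = -2; the adjugate gives L⁻¹ = [[7/2, -1/2], [-9/2, 1/2]].
W = RL⁻¹ = [[49, 37]] · [[7/2, -1/2], [-9/2, 1/2]] = [[5, -6]].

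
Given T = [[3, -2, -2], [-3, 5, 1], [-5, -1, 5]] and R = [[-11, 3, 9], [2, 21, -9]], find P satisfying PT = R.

Since T sits to the right of P, P = RT⁻¹.
T has determinant 2; T⁻¹ = [[13, 6, 4], [5, 5/2, 3/2], [14, 13/2, 9/2]].
P = RT⁻¹ = [[-11, 3, 9], [2, 21, -9]] · [[13, 6, 4], [5, 5/2, 3/2], [14, 13/2, 9/2]] = [[-2, 0, 1], [5, 6, -1]].

P = [[-2, 0, 1], [5, 6, -1]]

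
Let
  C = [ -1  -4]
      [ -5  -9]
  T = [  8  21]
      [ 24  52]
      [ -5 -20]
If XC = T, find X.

X = [[-3, -1], [-4, -4], [5, 0]]

C is on the right of X, so right-multiply by C⁻¹: X = TC⁻¹.
det C = -11, so C⁻¹ = [[9/11, -4/11], [-5/11, 1/11]].
X = TC⁻¹ = [[8, 21], [24, 52], [-5, -20]] · [[9/11, -4/11], [-5/11, 1/11]] = [[-3, -1], [-4, -4], [5, 0]].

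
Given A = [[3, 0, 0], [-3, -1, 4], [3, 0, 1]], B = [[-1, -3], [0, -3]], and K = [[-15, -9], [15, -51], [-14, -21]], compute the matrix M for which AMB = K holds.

M = [[5, -4], [-4, 0], [-1, 5]]

Isolating M: multiply by A⁻¹ from the left and B⁻¹ from the right, so M = A⁻¹KB⁻¹.
det A = -3, so A⁻¹ = [[1/3, 0, 0], [-5, -1, 4], [-1, 0, 1]].
det B = 3, so B⁻¹ = [[-1, 1], [0, -1/3]].
A⁻¹K = [[-5, -3], [4, 12], [1, -12]].
M = (A⁻¹K)B⁻¹ = [[5, -4], [-4, 0], [-1, 5]].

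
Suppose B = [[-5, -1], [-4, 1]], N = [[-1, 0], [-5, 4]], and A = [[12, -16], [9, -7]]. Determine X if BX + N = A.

X = [[-3, 3], [2, 1]]

BX = A − N = [[13, -16], [14, -11]].
Since B multiplies X on the left, X = B⁻¹(A − N).
det B = -9, so B⁻¹ = [[-1/9, -1/9], [-4/9, 5/9]].
X = B⁻¹(A − N) = [[-3, 3], [2, 1]].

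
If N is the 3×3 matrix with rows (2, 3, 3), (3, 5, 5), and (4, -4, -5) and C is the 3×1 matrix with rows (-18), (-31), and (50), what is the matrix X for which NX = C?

Since N multiplies X on the left, X = N⁻¹C.
det N = -1; the adjugate gives N⁻¹ = [[5, -3, 0], [-35, 22, 1], [32, -20, -1]].
X = N⁻¹C = [[5, -3, 0], [-35, 22, 1], [32, -20, -1]] · [[-18], [-31], [50]] = [[3], [-2], [-6]].

X = [[3], [-2], [-6]]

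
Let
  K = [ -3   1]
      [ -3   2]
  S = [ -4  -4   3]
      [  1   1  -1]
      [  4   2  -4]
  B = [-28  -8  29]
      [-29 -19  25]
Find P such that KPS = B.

P = [[2, -3, 5], [5, -1, 5]]

Left-multiply by K⁻¹ and right-multiply by S⁻¹: P = K⁻¹BS⁻¹.
det K = -3, so K⁻¹ = [[-2/3, 1/3], [-1, 1]].
det S = 2, so S⁻¹ = [[-1, -5, 1/2], [0, 2, -1/2], [-1, -4, 0]].
K⁻¹B = [[9, -1, -11], [-1, -11, -4]].
P = (K⁻¹B)S⁻¹ = [[2, -3, 5], [5, -1, 5]].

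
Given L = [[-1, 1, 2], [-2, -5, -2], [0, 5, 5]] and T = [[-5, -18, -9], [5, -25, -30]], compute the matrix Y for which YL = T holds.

Y = [[-3, 4, 1], [-5, 0, -4]]

Right-multiplying both sides by L⁻¹ gives Y = TL⁻¹.
det L = 5, so L⁻¹ = [[-3, 1, 8/5], [2, -1, -6/5], [-2, 1, 7/5]].
Y = TL⁻¹ = [[-5, -18, -9], [5, -25, -30]] · [[-3, 1, 8/5], [2, -1, -6/5], [-2, 1, 7/5]] = [[-3, 4, 1], [-5, 0, -4]].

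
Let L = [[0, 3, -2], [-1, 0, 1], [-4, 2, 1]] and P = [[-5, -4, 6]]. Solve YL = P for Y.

Y = [[-2, 1, 1]]

Right-multiplying both sides by L⁻¹ gives Y = PL⁻¹.
L has determinant -5; L⁻¹ = [[2/5, 7/5, -3/5], [3/5, 8/5, -2/5], [2/5, 12/5, -3/5]].
Y = PL⁻¹ = [[-5, -4, 6]] · [[2/5, 7/5, -3/5], [3/5, 8/5, -2/5], [2/5, 12/5, -3/5]] = [[-2, 1, 1]].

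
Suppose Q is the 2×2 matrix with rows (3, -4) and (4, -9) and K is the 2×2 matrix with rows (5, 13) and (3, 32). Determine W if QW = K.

Since Q multiplies W on the left, W = Q⁻¹K.
det Q = -11, so Q⁻¹ = [[9/11, -4/11], [4/11, -3/11]].
W = Q⁻¹K = [[9/11, -4/11], [4/11, -3/11]] · [[5, 13], [3, 32]] = [[3, -1], [1, -4]].

W = [[3, -1], [1, -4]]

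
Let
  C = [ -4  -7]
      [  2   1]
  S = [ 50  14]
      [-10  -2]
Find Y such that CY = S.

C is on the left of Y, so left-multiply by C⁻¹: Y = C⁻¹S.
det C = 10; the adjugate gives C⁻¹ = [[1/10, 7/10], [-1/5, -2/5]].
Y = C⁻¹S = [[1/10, 7/10], [-1/5, -2/5]] · [[50, 14], [-10, -2]] = [[-2, 0], [-6, -2]].

Y = [[-2, 0], [-6, -2]]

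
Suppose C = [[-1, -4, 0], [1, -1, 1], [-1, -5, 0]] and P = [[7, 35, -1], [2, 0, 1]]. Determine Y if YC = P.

Right-multiplying both sides by C⁻¹ gives Y = PC⁻¹.
det C = -1, so C⁻¹ = [[-5, 0, 4], [1, 0, -1], [6, 1, -5]].
Y = PC⁻¹ = [[7, 35, -1], [2, 0, 1]] · [[-5, 0, 4], [1, 0, -1], [6, 1, -5]] = [[-6, -1, -2], [-4, 1, 3]].

Y = [[-6, -1, -2], [-4, 1, 3]]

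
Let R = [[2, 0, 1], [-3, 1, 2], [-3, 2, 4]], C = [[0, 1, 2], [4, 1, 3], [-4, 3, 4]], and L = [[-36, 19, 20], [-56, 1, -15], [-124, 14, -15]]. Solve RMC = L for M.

M = R⁻¹LC⁻¹ (apply R⁻¹ on the left and C⁻¹ on the right).
det R = -3, so R⁻¹ = [[0, -2/3, 1/3], [-2, -11/3, 7/3], [1, 4/3, -2/3]].
det C = 4, so C⁻¹ = [[-5/4, 1/2, 1/4], [-7, 2, 2], [4, -1, -1]].
R⁻¹L = [[-4, 4, 5], [-12, -9, -20], [-28, 11, 10]].
M = (R⁻¹L)C⁻¹ = [[-3, 1, 2], [-2, -4, -1], [-2, -2, 5]].

M = [[-3, 1, 2], [-2, -4, -1], [-2, -2, 5]]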